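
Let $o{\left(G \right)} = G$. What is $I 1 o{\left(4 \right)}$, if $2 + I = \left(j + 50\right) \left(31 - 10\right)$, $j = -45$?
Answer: $412$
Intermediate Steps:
$I = 103$ ($I = -2 + \left(-45 + 50\right) \left(31 - 10\right) = -2 + 5 \cdot 21 = -2 + 105 = 103$)
$I 1 o{\left(4 \right)} = 103 \cdot 1 \cdot 4 = 103 \cdot 4 = 412$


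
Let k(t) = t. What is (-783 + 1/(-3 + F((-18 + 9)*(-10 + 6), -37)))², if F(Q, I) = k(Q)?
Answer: 667602244/1089 ≈ 6.1304e+5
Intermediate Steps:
F(Q, I) = Q
(-783 + 1/(-3 + F((-18 + 9)*(-10 + 6), -37)))² = (-783 + 1/(-3 + (-18 + 9)*(-10 + 6)))² = (-783 + 1/(-3 - 9*(-4)))² = (-783 + 1/(-3 + 36))² = (-783 + 1/33)² = (-25838/33)² = 667602244/1089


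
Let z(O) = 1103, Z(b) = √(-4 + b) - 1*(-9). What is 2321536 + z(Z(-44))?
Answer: 2322639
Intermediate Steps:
Z(b) = 9 + √(-4 + b) (Z(b) = √(-4 + b) + 9 = 9 + √(-4 + b))
2321536 + z(Z(-44)) = 2321536 + 1103 = 2322639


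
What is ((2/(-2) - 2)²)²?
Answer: 81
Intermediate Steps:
((2/(-2) - 2)²)² = ((2*(-½) - 2)²)² = ((-1 - 2)²)² = ((-3)²)² = 9² = 81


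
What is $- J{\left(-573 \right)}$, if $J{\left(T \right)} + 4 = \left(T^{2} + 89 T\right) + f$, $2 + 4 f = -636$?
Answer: $- \frac{554337}{2} \approx -2.7717 \cdot 10^{5}$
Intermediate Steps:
$f = - \frac{319}{2}$ ($f = - \frac{1}{2} + \frac{1}{4} \left(-636\right) = - \frac{1}{2} - 159 = - \frac{319}{2} \approx -159.5$)
$J{\left(T \right)} = - \frac{327}{2} + T^{2} + 89 T$ ($J{\left(T \right)} = -4 - \left(\frac{319}{2} - T^{2} - 89 T\right) = -4 + \left(- \frac{319}{2} + T^{2} + 89 T\right) = - \frac{327}{2} + T^{2} + 89 T$)
$- J{\left(-573 \right)} = - (- \frac{327}{2} + \left(-573\right)^{2} + 89 \left(-573\right)) = - (- \frac{327}{2} + 328329 - 50997) = \left(-1\right) \frac{554337}{2} = - \frac{554337}{2}$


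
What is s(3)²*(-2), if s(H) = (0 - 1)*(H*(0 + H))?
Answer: -162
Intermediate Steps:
s(H) = -H² (s(H) = -H*H = -H²)
s(3)²*(-2) = (-1*3²)²*(-2) = (-1*9)²*(-2) = (-9)²*(-2) = 81*(-2) = -162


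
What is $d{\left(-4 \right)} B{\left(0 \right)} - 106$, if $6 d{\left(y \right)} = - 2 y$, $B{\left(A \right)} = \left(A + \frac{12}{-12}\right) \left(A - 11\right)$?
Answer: $- \frac{274}{3} \approx -91.333$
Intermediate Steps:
$B{\left(A \right)} = \left(-1 + A\right) \left(-11 + A\right)$ ($B{\left(A \right)} = \left(A + 12 \left(- \frac{1}{12}\right)\right) \left(-11 + A\right) = \left(A - 1\right) \left(-11 + A\right) = \left(-1 + A\right) \left(-11 + A\right)$)
$d{\left(y \right)} = - \frac{y}{3}$ ($d{\left(y \right)} = \frac{\left(-2\right) y}{6} = - \frac{y}{3}$)
$d{\left(-4 \right)} B{\left(0 \right)} - 106 = \left(- \frac{1}{3}\right) \left(-4\right) \left(11 + 0^{2} - 0\right) - 106 = \frac{4 \left(11 + 0 + 0\right)}{3} - 106 = \frac{4}{3} \cdot 11 - 106 = \frac{44}{3} - 106 = - \frac{274}{3}$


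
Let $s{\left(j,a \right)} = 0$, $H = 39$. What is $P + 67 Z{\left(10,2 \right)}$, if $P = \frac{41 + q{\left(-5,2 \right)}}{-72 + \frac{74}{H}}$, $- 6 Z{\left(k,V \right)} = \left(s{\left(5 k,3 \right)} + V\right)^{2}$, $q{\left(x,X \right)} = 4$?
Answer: $- \frac{371621}{8202} \approx -45.309$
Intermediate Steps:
$Z{\left(k,V \right)} = - \frac{V^{2}}{6}$ ($Z{\left(k,V \right)} = - \frac{\left(0 + V\right)^{2}}{6} = - \frac{V^{2}}{6}$)
$P = - \frac{1755}{2734}$ ($P = \frac{41 + 4}{-72 + \frac{74}{39}} = \frac{45}{-72 + 74 \cdot \frac{1}{39}} = \frac{45}{-72 + \frac{74}{39}} = \frac{45}{- \frac{2734}{39}} = 45 \left(- \frac{39}{2734}\right) = - \frac{1755}{2734} \approx -0.64192$)
$P + 67 Z{\left(10,2 \right)} = - \frac{1755}{2734} + 67 \left(- \frac{2^{2}}{6}\right) = - \frac{1755}{2734} + 67 \left(\left(- \frac{1}{6}\right) 4\right) = - \frac{1755}{2734} + 67 \left(- \frac{2}{3}\right) = - \frac{1755}{2734} - \frac{134}{3} = - \frac{371621}{8202}$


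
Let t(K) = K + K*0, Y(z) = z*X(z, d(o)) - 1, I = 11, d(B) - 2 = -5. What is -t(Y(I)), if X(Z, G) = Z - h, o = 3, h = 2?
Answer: -98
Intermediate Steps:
d(B) = -3 (d(B) = 2 - 5 = -3)
X(Z, G) = -2 + Z (X(Z, G) = Z - 1*2 = Z - 2 = -2 + Z)
Y(z) = -1 + z*(-2 + z) (Y(z) = z*(-2 + z) - 1 = -1 + z*(-2 + z))
t(K) = K (t(K) = K + 0 = K)
-t(Y(I)) = -(-1 + 11*(-2 + 11)) = -(-1 + 11*9) = -(-1 + 99) = -1*98 = -98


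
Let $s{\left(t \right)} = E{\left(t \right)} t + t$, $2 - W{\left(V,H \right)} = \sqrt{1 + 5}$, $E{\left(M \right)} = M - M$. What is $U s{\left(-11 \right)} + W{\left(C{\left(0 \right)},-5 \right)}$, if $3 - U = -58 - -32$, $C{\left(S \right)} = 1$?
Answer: $-317 - \sqrt{6} \approx -319.45$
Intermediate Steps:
$E{\left(M \right)} = 0$
$W{\left(V,H \right)} = 2 - \sqrt{6}$ ($W{\left(V,H \right)} = 2 - \sqrt{1 + 5} = 2 - \sqrt{6}$)
$U = 29$ ($U = 3 - \left(-58 - -32\right) = 3 - \left(-58 + 32\right) = 3 - -26 = 3 + 26 = 29$)
$s{\left(t \right)} = t$ ($s{\left(t \right)} = 0 t + t = 0 + t = t$)
$U s{\left(-11 \right)} + W{\left(C{\left(0 \right)},-5 \right)} = 29 \left(-11\right) + \left(2 - \sqrt{6}\right) = -319 + \left(2 - \sqrt{6}\right) = -317 - \sqrt{6}$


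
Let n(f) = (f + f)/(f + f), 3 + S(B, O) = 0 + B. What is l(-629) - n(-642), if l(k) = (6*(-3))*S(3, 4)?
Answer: -1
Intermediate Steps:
S(B, O) = -3 + B (S(B, O) = -3 + (0 + B) = -3 + B)
l(k) = 0 (l(k) = (6*(-3))*(-3 + 3) = -18*0 = 0)
n(f) = 1 (n(f) = (2*f)/((2*f)) = (2*f)*(1/(2*f)) = 1)
l(-629) - n(-642) = 0 - 1*1 = 0 - 1 = -1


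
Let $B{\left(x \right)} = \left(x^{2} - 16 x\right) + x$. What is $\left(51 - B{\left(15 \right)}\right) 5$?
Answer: $255$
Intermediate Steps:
$B{\left(x \right)} = x^{2} - 15 x$
$\left(51 - B{\left(15 \right)}\right) 5 = \left(51 - 15 \left(-15 + 15\right)\right) 5 = \left(51 - 15 \cdot 0\right) 5 = \left(51 - 0\right) 5 = \left(51 + 0\right) 5 = 51 \cdot 5 = 255$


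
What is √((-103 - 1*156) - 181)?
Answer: 2*I*√110 ≈ 20.976*I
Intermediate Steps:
√((-103 - 1*156) - 181) = √((-103 - 156) - 181) = √(-259 - 181) = √(-440) = 2*I*√110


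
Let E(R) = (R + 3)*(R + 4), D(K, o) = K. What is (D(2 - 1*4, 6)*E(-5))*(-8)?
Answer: 32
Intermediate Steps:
E(R) = (3 + R)*(4 + R)
(D(2 - 1*4, 6)*E(-5))*(-8) = ((2 - 1*4)*(12 + (-5)² + 7*(-5)))*(-8) = ((2 - 4)*(12 + 25 - 35))*(-8) = -2*2*(-8) = -4*(-8) = 32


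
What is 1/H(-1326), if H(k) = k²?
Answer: 1/1758276 ≈ 5.6874e-7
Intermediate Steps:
1/H(-1326) = 1/((-1326)²) = 1/1758276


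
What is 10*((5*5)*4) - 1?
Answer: 999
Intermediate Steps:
10*((5*5)*4) - 1 = 10*(25*4) - 1 = 10*100 - 1 = 1000 - 1 = 999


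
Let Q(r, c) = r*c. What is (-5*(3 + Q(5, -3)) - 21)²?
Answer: 1521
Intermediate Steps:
Q(r, c) = c*r
(-5*(3 + Q(5, -3)) - 21)² = (-5*(3 - 3*5) - 21)² = (-5*(3 - 15) - 21)² = (-5*(-12) - 21)² = (60 - 21)² = 39² = 1521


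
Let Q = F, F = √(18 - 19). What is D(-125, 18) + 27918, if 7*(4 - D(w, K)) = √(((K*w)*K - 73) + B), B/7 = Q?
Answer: 27922 - √(-40573 + 7*I)/7 ≈ 27922.0 - 28.775*I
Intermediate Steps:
F = I (F = √(-1) = I ≈ 1.0*I)
Q = I ≈ 1.0*I
B = 7*I ≈ 7.0*I
D(w, K) = 4 - √(-73 + 7*I + w*K²)/7 (D(w, K) = 4 - √(((K*w)*K - 73) + 7*I)/7 = 4 - √((w*K² - 73) + 7*I)/7 = 4 - √((-73 + w*K²) + 7*I)/7 = 4 - √(-73 + 7*I + w*K²)/7)
D(-125, 18) + 27918 = (4 - √(-73 + 7*I - 125*18²)/7) + 27918 = (4 - √(-73 + 7*I - 125*324)/7) + 27918 = (4 - √(-73 + 7*I - 40500)/7) + 27918 = (4 - √(-40573 + 7*I)/7) + 27918 = 27922 - √(-40573 + 7*I)/7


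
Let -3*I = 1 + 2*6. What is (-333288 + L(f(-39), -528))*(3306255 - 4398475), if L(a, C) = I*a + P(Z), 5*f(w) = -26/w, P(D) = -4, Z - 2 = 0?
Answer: 3276259373704/9 ≈ 3.6403e+11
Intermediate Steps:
Z = 2 (Z = 2 + 0 = 2)
I = -13/3 (I = -(1 + 2*6)/3 = -(1 + 12)/3 = -1/3*13 = -13/3 ≈ -4.3333)
f(w) = -26/(5*w) (f(w) = (-26/w)/5 = -26/(5*w))
L(a, C) = -4 - 13*a/3 (L(a, C) = -13*a/3 - 4 = -4 - 13*a/3)
(-333288 + L(f(-39), -528))*(3306255 - 4398475) = (-333288 + (-4 - (-338)/(15*(-39))))*(3306255 - 4398475) = (-333288 + (-4 - (-338)*(-1)/(15*39)))*(-1092220) = (-333288 + (-4 - 13/3*2/15))*(-1092220) = (-333288 + (-4 - 26/45))*(-1092220) = (-333288 - 206/45)*(-1092220) = -14998166/45*(-1092220) = 3276259373704/9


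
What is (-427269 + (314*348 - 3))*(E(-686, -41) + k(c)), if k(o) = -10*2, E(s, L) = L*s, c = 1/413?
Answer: -8937708000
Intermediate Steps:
c = 1/413 ≈ 0.0024213
k(o) = -20
(-427269 + (314*348 - 3))*(E(-686, -41) + k(c)) = (-427269 + (314*348 - 3))*(-41*(-686) - 20) = (-427269 + (109272 - 3))*(28126 - 20) = (-427269 + 109269)*28106 = -318000*28106 = -8937708000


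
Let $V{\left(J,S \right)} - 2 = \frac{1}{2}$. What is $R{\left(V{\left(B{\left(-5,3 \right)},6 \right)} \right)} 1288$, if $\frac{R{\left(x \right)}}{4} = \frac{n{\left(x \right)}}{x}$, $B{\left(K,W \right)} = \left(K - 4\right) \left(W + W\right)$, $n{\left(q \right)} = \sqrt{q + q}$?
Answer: $\frac{10304 \sqrt{5}}{5} \approx 4608.1$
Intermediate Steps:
$n{\left(q \right)} = \sqrt{2} \sqrt{q}$ ($n{\left(q \right)} = \sqrt{2 q} = \sqrt{2} \sqrt{q}$)
$B{\left(K,W \right)} = 2 W \left(-4 + K\right)$ ($B{\left(K,W \right)} = \left(-4 + K\right) 2 W = 2 W \left(-4 + K\right)$)
$V{\left(J,S \right)} = \frac{5}{2}$ ($V{\left(J,S \right)} = 2 + \frac{1}{2} = \frac{5}{2}$)
$R{\left(x \right)} = \frac{4 \sqrt{2}}{\sqrt{x}}$ ($R{\left(x \right)} = 4 \frac{\sqrt{2} \sqrt{x}}{x} = 4 \frac{\sqrt{2}}{\sqrt{x}} = \frac{4 \sqrt{2}}{\sqrt{x}}$)
$R{\left(V{\left(B{\left(-5,3 \right)},6 \right)} \right)} 1288 = \frac{4 \sqrt{2}}{\frac{1}{2} \sqrt{10}} \cdot 1288 = 4 \sqrt{2} \frac{\sqrt{10}}{5} \cdot 1288 = \frac{8 \sqrt{5}}{5} \cdot 1288 = \frac{10304 \sqrt{5}}{5}$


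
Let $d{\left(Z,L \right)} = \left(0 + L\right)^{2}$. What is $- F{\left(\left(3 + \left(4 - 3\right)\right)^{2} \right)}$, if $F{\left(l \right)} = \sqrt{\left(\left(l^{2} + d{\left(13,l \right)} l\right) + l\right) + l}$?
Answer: $- 4 \sqrt{274} \approx -66.212$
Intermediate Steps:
$d{\left(Z,L \right)} = L^{2}$
$F{\left(l \right)} = \sqrt{l^{2} + l^{3} + 2 l}$ ($F{\left(l \right)} = \sqrt{\left(\left(l^{2} + l^{2} l\right) + l\right) + l} = \sqrt{\left(\left(l^{2} + l^{3}\right) + l\right) + l} = \sqrt{\left(l + l^{2} + l^{3}\right) + l} = \sqrt{l^{2} + l^{3} + 2 l}$)
$- F{\left(\left(3 + \left(4 - 3\right)\right)^{2} \right)} = - \sqrt{\left(3 + \left(4 - 3\right)\right)^{2} \left(2 + \left(3 + \left(4 - 3\right)\right)^{2} + \left(\left(3 + \left(4 - 3\right)\right)^{2}\right)^{2}\right)} = - \sqrt{\left(3 + 1\right)^{2} \left(2 + \left(3 + 1\right)^{2} + \left(\left(3 + 1\right)^{2}\right)^{2}\right)} = - \sqrt{4^{2} \left(2 + 4^{2} + \left(4^{2}\right)^{2}\right)} = - \sqrt{16 \left(2 + 16 + 16^{2}\right)} = - \sqrt{16 \left(2 + 16 + 256\right)} = - \sqrt{16 \cdot 274} = - \sqrt{4384} = - 4 \sqrt{274}$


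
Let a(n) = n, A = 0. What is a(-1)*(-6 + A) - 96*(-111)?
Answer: 10662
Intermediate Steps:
a(-1)*(-6 + A) - 96*(-111) = -(-6 + 0) - 96*(-111) = -1*(-6) + 10656 = 6 + 10656 = 10662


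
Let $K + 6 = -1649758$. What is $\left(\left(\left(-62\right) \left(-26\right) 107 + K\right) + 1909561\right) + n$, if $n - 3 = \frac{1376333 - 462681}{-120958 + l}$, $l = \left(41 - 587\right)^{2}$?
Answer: $\frac{38291741262}{88579} \approx 4.3229 \cdot 10^{5}$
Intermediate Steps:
$l = 298116$ ($l = \left(-546\right)^{2} = 298116$)
$K = -1649764$ ($K = -6 - 1649758 = -1649764$)
$n = \frac{722563}{88579}$ ($n = 3 + \frac{1376333 - 462681}{-120958 + 298116} = 3 + \frac{913652}{177158} = 3 + 913652 \cdot \frac{1}{177158} = 3 + \frac{456826}{88579} = \frac{722563}{88579} \approx 8.1573$)
$\left(\left(\left(-62\right) \left(-26\right) 107 + K\right) + 1909561\right) + n = \left(\left(\left(-62\right) \left(-26\right) 107 - 1649764\right) + 1909561\right) + \frac{722563}{88579} = \left(\left(1612 \cdot 107 - 1649764\right) + 1909561\right) + \frac{722563}{88579} = \left(\left(172484 - 1649764\right) + 1909561\right) + \frac{722563}{88579} = \left(-1477280 + 1909561\right) + \frac{722563}{88579} = 432281 + \frac{722563}{88579} = \frac{38291741262}{88579}$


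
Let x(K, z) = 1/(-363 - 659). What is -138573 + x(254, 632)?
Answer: -141621607/1022 ≈ -1.3857e+5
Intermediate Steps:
x(K, z) = -1/1022 (x(K, z) = 1/(-1022) = -1/1022)
-138573 + x(254, 632) = -138573 - 1/1022 = -141621607/1022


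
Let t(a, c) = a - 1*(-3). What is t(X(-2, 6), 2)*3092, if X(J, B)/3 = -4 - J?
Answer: -9276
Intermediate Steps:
X(J, B) = -12 - 3*J (X(J, B) = 3*(-4 - J) = -12 - 3*J)
t(a, c) = 3 + a (t(a, c) = a + 3 = 3 + a)
t(X(-2, 6), 2)*3092 = (3 + (-12 - 3*(-2)))*3092 = (3 + (-12 + 6))*3092 = (3 - 6)*3092 = -3*3092 = -9276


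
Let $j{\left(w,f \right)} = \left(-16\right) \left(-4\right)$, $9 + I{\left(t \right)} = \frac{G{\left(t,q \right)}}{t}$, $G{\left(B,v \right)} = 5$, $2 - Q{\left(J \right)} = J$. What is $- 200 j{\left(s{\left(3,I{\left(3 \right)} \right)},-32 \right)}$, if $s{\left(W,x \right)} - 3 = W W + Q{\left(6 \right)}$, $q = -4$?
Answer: $-12800$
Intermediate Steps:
$Q{\left(J \right)} = 2 - J$
$I{\left(t \right)} = -9 + \frac{5}{t}$
$s{\left(W,x \right)} = -1 + W^{2}$ ($s{\left(W,x \right)} = 3 + \left(W W + \left(2 - 6\right)\right) = 3 + \left(W^{2} + \left(2 - 6\right)\right) = 3 + \left(W^{2} - 4\right) = 3 + \left(-4 + W^{2}\right) = -1 + W^{2}$)
$j{\left(w,f \right)} = 64$
$- 200 j{\left(s{\left(3,I{\left(3 \right)} \right)},-32 \right)} = \left(-200\right) 64 = -12800$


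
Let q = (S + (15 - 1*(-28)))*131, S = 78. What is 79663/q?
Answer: 79663/15851 ≈ 5.0257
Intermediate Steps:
q = 15851 (q = (78 + (15 - 1*(-28)))*131 = (78 + (15 + 28))*131 = (78 + 43)*131 = 121*131 = 15851)
79663/q = 79663/15851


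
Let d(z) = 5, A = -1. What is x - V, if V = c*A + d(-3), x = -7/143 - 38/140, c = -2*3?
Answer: -113317/10010 ≈ -11.320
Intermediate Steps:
c = -6
x = -3207/10010 (x = -7*1/143 - 38*1/140 = -7/143 - 19/70 = -3207/10010 ≈ -0.32038)
V = 11 (V = -6*(-1) + 5 = 6 + 5 = 11)
x - V = -3207/10010 - 1*11 = -3207/10010 - 11 = -113317/10010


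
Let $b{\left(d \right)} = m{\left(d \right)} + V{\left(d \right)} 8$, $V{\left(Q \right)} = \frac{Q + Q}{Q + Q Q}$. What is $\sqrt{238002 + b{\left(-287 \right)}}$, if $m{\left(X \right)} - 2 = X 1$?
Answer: $\frac{\sqrt{4861073789}}{143} \approx 487.56$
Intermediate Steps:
$m{\left(X \right)} = 2 + X$ ($m{\left(X \right)} = 2 + X 1 = 2 + X$)
$V{\left(Q \right)} = \frac{2 Q}{Q + Q^{2}}$
$b{\left(d \right)} = 2 + d + \frac{16}{1 + d}$ ($b{\left(d \right)} = \left(2 + d\right) + \frac{2}{1 + d} 8 = \left(2 + d\right) + \frac{16}{1 + d} = 2 + d + \frac{16}{1 + d}$)
$\sqrt{238002 + b{\left(-287 \right)}} = \sqrt{238002 + \frac{16 + \left(1 - 287\right) \left(2 - 287\right)}{1 - 287}} = \sqrt{238002 + \frac{16 - -81510}{-286}} = \sqrt{238002 - \frac{16 + 81510}{286}} = \sqrt{238002 - \frac{40763}{143}} = \sqrt{\frac{33993523}{143}} = \frac{\sqrt{4861073789}}{143}$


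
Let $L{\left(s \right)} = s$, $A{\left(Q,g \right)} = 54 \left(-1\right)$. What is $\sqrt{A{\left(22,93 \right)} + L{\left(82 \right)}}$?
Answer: $2 \sqrt{7} \approx 5.2915$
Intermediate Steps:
$A{\left(Q,g \right)} = -54$
$\sqrt{A{\left(22,93 \right)} + L{\left(82 \right)}} = \sqrt{-54 + 82} = \sqrt{28} = 2 \sqrt{7}$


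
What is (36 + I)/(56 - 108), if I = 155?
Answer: -191/52 ≈ -3.6731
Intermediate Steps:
(36 + I)/(56 - 108) = (36 + 155)/(56 - 108) = 191/(-52) = 191*(-1/52) = -191/52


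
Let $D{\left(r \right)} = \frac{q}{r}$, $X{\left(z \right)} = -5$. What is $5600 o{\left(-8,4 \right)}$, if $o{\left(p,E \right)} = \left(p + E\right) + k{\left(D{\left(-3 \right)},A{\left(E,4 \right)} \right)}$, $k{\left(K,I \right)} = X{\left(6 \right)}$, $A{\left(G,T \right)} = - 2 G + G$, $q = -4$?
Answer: $-50400$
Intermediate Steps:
$A{\left(G,T \right)} = - G$
$D{\left(r \right)} = - \frac{4}{r}$
$k{\left(K,I \right)} = -5$
$o{\left(p,E \right)} = -5 + E + p$ ($o{\left(p,E \right)} = \left(p + E\right) - 5 = \left(E + p\right) - 5 = -5 + E + p$)
$5600 o{\left(-8,4 \right)} = 5600 \left(-5 + 4 - 8\right) = 5600 \left(-9\right) = -50400$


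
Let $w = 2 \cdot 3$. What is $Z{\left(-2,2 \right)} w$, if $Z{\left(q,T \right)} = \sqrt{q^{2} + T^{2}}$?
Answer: $12 \sqrt{2} \approx 16.971$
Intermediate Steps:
$Z{\left(q,T \right)} = \sqrt{T^{2} + q^{2}}$
$w = 6$
$Z{\left(-2,2 \right)} w = \sqrt{2^{2} + \left(-2\right)^{2}} \cdot 6 = \sqrt{4 + 4} \cdot 6 = \sqrt{8} \cdot 6 = 2 \sqrt{2} \cdot 6 = 12 \sqrt{2}$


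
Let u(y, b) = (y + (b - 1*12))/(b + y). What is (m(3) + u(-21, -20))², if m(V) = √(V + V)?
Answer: 12895/1681 + 106*√6/41 ≈ 14.004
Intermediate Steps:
u(y, b) = (-12 + b + y)/(b + y) (u(y, b) = (y + (b - 12))/(b + y) = (y + (-12 + b))/(b + y) = (-12 + b + y)/(b + y))
m(V) = √2*√V (m(V) = √(2*V) = √2*√V)
(m(3) + u(-21, -20))² = (√2*√3 + (-12 - 20 - 21)/(-20 - 21))² = (√6 - 53/(-41))² = (√6 - 1/41*(-53))² = (√6 + 53/41)² = (53/41 + √6)²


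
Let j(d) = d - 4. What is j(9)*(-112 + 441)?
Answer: 1645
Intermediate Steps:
j(d) = -4 + d
j(9)*(-112 + 441) = (-4 + 9)*(-112 + 441) = 5*329 = 1645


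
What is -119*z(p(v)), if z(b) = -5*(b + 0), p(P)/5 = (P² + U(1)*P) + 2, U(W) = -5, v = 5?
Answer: 5950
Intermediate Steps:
p(P) = 10 - 25*P + 5*P² (p(P) = 5*((P² - 5*P) + 2) = 5*(2 + P² - 5*P) = 10 - 25*P + 5*P²)
z(b) = -5*b
-119*z(p(v)) = -(-595)*(10 - 25*5 + 5*5²) = -(-595)*(10 - 125 + 5*25) = -(-595)*(10 - 125 + 125) = -(-595)*10 = -119*(-50) = 5950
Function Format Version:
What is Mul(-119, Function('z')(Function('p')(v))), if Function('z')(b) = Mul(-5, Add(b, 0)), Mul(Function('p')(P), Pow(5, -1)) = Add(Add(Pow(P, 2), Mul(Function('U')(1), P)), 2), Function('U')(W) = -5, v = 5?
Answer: 5950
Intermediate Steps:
Function('p')(P) = Add(10, Mul(-25, P), Mul(5, Pow(P, 2))) (Function('p')(P) = Mul(5, Add(Add(Pow(P, 2), Mul(-5, P)), 2)) = Mul(5, Add(2, Pow(P, 2), Mul(-5, P))) = Add(10, Mul(-25, P), Mul(5, Pow(P, 2))))
Function('z')(b) = Mul(-5, b)
Mul(-119, Function('z')(Function('p')(v))) = Mul(-119, Mul(-5, Add(10, Mul(-25, 5), Mul(5, Pow(5, 2))))) = Mul(-119, Mul(-5, Add(10, -125, Mul(5, 25)))) = Mul(-119, Mul(-5, Add(10, -125, 125))) = Mul(-119, Mul(-5, 10)) = Mul(-119, -50) = 5950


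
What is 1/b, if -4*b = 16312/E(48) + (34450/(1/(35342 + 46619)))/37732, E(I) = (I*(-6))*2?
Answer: -2716704/50804782213 ≈ -5.3473e-5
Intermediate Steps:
E(I) = -12*I (E(I) = -6*I*2 = -12*I)
b = -50804782213/2716704 (b = -(16312/((-12*48)) + (34450/(1/(35342 + 46619)))/37732)/4 = -(16312/(-576) + (34450/(1/81961))*(1/37732))/4 = -(16312*(-1/576) + (34450/(1/81961))*(1/37732))/4 = -(-2039/72 + (34450*81961)*(1/37732))/4 = -(-2039/72 + 2823556450*(1/37732))/4 = -(-2039/72 + 1411778225/18866)/4 = -1/4*50804782213/679176 = -50804782213/2716704 ≈ -18701.)
1/b = 1/(-50804782213/2716704) = -2716704/50804782213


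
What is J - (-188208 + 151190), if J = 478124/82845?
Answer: 3067234334/82845 ≈ 37024.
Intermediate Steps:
J = 478124/82845 (J = 478124*(1/82845) = 478124/82845 ≈ 5.7713)
J - (-188208 + 151190) = 478124/82845 - (-188208 + 151190) = 478124/82845 - 1*(-37018) = 478124/82845 + 37018 = 3067234334/82845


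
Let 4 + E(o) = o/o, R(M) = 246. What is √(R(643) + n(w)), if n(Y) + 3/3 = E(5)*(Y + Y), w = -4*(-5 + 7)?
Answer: √293 ≈ 17.117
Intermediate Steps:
E(o) = -3 (E(o) = -4 + o/o = -4 + 1 = -3)
w = -8 (w = -4*2 = -8)
n(Y) = -1 - 6*Y (n(Y) = -1 - 3*(Y + Y) = -1 - 6*Y)
√(R(643) + n(w)) = √(246 + (-1 - 6*(-8))) = √(246 + (-1 + 48)) = √(246 + 47) = √293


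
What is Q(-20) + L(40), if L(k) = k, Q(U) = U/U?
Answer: 41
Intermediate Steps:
Q(U) = 1
Q(-20) + L(40) = 1 + 40 = 41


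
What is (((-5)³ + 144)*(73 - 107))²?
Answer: 417316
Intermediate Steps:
(((-5)³ + 144)*(73 - 107))² = ((-125 + 144)*(-34))² = (19*(-34))² = (-646)² = 417316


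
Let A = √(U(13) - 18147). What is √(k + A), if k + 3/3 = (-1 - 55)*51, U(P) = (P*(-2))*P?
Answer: √(-2857 + I*√18485) ≈ 1.2715 + 53.466*I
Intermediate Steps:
U(P) = -2*P² (U(P) = (-2*P)*P = -2*P²)
k = -2857 (k = -1 + (-1 - 55)*51 = -1 - 56*51 = -1 - 2856 = -2857)
A = I*√18485 (A = √(-2*13² - 18147) = √(-2*169 - 18147) = √(-338 - 18147) = √(-18485) = I*√18485 ≈ 135.96*I)
√(k + A) = √(-2857 + I*√18485)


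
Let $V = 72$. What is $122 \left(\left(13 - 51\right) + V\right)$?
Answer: $4148$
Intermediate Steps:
$122 \left(\left(13 - 51\right) + V\right) = 122 \left(\left(13 - 51\right) + 72\right) = 122 \left(-38 + 72\right) = 122 \cdot 34 = 4148$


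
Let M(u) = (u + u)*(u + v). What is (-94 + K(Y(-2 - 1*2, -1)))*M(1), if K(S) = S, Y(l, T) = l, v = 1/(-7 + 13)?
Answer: -686/3 ≈ -228.67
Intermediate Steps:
v = ⅙ (v = 1/6 = ⅙ ≈ 0.16667)
M(u) = 2*u*(⅙ + u) (M(u) = (u + u)*(u + ⅙) = (2*u)*(⅙ + u) = 2*u*(⅙ + u))
(-94 + K(Y(-2 - 1*2, -1)))*M(1) = (-94 + (-2 - 1*2))*((⅓)*1*(1 + 6*1)) = (-94 + (-2 - 2))*((⅓)*1*(1 + 6)) = (-94 - 4)*((⅓)*1*7) = -98*7/3 = -686/3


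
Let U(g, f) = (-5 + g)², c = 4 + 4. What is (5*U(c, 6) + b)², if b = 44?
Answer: 7921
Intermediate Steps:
c = 8
(5*U(c, 6) + b)² = (5*(-5 + 8)² + 44)² = (5*3² + 44)² = (5*9 + 44)² = (45 + 44)² = 89² = 7921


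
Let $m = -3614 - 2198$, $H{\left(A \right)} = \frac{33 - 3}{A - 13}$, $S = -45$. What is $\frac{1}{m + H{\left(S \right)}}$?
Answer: $- \frac{29}{168563} \approx -0.00017204$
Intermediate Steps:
$H{\left(A \right)} = \frac{30}{-13 + A}$
$m = -5812$ ($m = -3614 + \left(-2254 + 56\right) = -3614 - 2198 = -5812$)
$\frac{1}{m + H{\left(S \right)}} = \frac{1}{-5812 + \frac{30}{-13 - 45}} = \frac{1}{-5812 + \frac{30}{-58}} = \frac{1}{-5812 + 30 \left(- \frac{1}{58}\right)} = \frac{1}{-5812 - \frac{15}{29}} = \frac{1}{- \frac{168563}{29}} = - \frac{29}{168563}$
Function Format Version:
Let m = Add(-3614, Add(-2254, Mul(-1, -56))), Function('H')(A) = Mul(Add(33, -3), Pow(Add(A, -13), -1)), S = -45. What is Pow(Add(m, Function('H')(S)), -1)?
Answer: Rational(-29, 168563) ≈ -0.00017204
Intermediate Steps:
Function('H')(A) = Mul(30, Pow(Add(-13, A), -1))
m = -5812 (m = Add(-3614, Add(-2254, 56)) = Add(-3614, -2198) = -5812)
Pow(Add(m, Function('H')(S)), -1) = Pow(Add(-5812, Mul(30, Pow(Add(-13, -45), -1))), -1) = Pow(Add(-5812, Mul(30, Pow(-58, -1))), -1) = Pow(Add(-5812, Mul(30, Rational(-1, 58))), -1) = Pow(Add(-5812, Rational(-15, 29)), -1) = Pow(Rational(-168563, 29), -1) = Rational(-29, 168563)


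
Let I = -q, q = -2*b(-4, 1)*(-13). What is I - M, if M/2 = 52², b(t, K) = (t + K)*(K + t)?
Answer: -5642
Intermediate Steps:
b(t, K) = (K + t)² (b(t, K) = (K + t)*(K + t) = (K + t)²)
M = 5408 (M = 2*52² = 2*2704 = 5408)
q = 234 (q = -2*(1 - 4)²*(-13) = -2*(-3)²*(-13) = -2*9*(-13) = -18*(-13) = 234)
I = -234 (I = -1*234 = -234)
I - M = -234 - 1*5408 = -234 - 5408 = -5642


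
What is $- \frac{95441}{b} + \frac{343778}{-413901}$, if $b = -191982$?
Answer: $- \frac{8832020885}{26487180594} \approx -0.33345$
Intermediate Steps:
$- \frac{95441}{b} + \frac{343778}{-413901} = - \frac{95441}{-191982} + \frac{343778}{-413901} = \left(-95441\right) \left(- \frac{1}{191982}\right) + 343778 \left(- \frac{1}{413901}\right) = \frac{95441}{191982} - \frac{343778}{413901} = - \frac{8832020885}{26487180594}$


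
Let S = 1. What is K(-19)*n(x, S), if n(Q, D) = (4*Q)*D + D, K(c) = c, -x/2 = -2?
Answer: -323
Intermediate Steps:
x = 4 (x = -2*(-2) = 4)
n(Q, D) = D + 4*D*Q (n(Q, D) = 4*D*Q + D = D + 4*D*Q)
K(-19)*n(x, S) = -19*(1 + 4*4) = -19*(1 + 16) = -19*17 = -323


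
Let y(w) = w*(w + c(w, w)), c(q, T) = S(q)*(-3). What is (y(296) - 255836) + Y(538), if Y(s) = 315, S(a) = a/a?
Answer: -168793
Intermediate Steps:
S(a) = 1
c(q, T) = -3 (c(q, T) = 1*(-3) = -3)
y(w) = w*(-3 + w) (y(w) = w*(w - 3) = w*(-3 + w))
(y(296) - 255836) + Y(538) = (296*(-3 + 296) - 255836) + 315 = (296*293 - 255836) + 315 = (86728 - 255836) + 315 = -169108 + 315 = -168793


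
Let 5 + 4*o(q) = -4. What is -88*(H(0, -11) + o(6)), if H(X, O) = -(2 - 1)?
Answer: 286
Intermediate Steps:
H(X, O) = -1 (H(X, O) = -1*1 = -1)
o(q) = -9/4 (o(q) = -5/4 + (¼)*(-4) = -5/4 - 1 = -9/4)
-88*(H(0, -11) + o(6)) = -88*(-1 - 9/4) = -88*(-13/4) = 286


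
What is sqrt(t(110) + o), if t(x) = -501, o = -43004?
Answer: I*sqrt(43505) ≈ 208.58*I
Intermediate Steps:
sqrt(t(110) + o) = sqrt(-501 - 43004) = sqrt(-43505) = I*sqrt(43505)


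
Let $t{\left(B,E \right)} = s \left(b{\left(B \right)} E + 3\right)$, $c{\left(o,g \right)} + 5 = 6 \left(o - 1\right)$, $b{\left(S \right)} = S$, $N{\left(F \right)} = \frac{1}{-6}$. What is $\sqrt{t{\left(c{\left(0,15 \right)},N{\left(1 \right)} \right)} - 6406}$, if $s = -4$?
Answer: $\frac{2 i \sqrt{14457}}{3} \approx 80.158 i$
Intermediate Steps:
$N{\left(F \right)} = - \frac{1}{6}$
$c{\left(o,g \right)} = -11 + 6 o$ ($c{\left(o,g \right)} = -5 + 6 \left(o - 1\right) = -5 + 6 \left(-1 + o\right) = -5 + \left(-6 + 6 o\right) = -11 + 6 o$)
$t{\left(B,E \right)} = -12 - 4 B E$ ($t{\left(B,E \right)} = - 4 \left(B E + 3\right) = - 4 \left(3 + B E\right) = -12 - 4 B E$)
$\sqrt{t{\left(c{\left(0,15 \right)},N{\left(1 \right)} \right)} - 6406} = \sqrt{\left(-12 - 4 \left(-11 + 6 \cdot 0\right) \left(- \frac{1}{6}\right)\right) - 6406} = \sqrt{\left(-12 - 4 \left(-11 + 0\right) \left(- \frac{1}{6}\right)\right) + \left(-11287 + 4881\right)} = \sqrt{\left(-12 - \left(-44\right) \left(- \frac{1}{6}\right)\right) - 6406} = \sqrt{\left(-12 - \frac{22}{3}\right) - 6406} = \sqrt{- \frac{58}{3} - 6406} = \sqrt{- \frac{19276}{3}} = \frac{2 i \sqrt{14457}}{3}$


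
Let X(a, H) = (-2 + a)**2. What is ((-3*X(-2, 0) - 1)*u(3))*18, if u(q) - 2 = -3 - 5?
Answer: 5292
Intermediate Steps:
u(q) = -6 (u(q) = 2 + (-3 - 5) = 2 - 8 = -6)
((-3*X(-2, 0) - 1)*u(3))*18 = ((-3*(-2 - 2)**2 - 1)*(-6))*18 = ((-3*(-4)**2 - 1)*(-6))*18 = ((-3*16 - 1)*(-6))*18 = ((-48 - 1)*(-6))*18 = -49*(-6)*18 = 294*18 = 5292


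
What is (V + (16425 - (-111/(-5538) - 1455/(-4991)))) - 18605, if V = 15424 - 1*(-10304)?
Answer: 216953942931/9213386 ≈ 23548.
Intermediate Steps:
V = 25728 (V = 15424 + 10304 = 25728)
(V + (16425 - (-111/(-5538) - 1455/(-4991)))) - 18605 = (25728 + (16425 - (-111/(-5538) - 1455/(-4991)))) - 18605 = (25728 + (16425 - (-111*(-1/5538) - 1455*(-1/4991)))) - 18605 = (25728 + (16425 - (37/1846 + 1455/4991))) - 18605 = (25728 + (16425 - 1*2870597/9213386)) - 18605 = (25728 + (16425 - 2870597/9213386)) - 18605 = (25728 + 151326994453/9213386) - 18605 = 388368989461/9213386 - 18605 = 216953942931/9213386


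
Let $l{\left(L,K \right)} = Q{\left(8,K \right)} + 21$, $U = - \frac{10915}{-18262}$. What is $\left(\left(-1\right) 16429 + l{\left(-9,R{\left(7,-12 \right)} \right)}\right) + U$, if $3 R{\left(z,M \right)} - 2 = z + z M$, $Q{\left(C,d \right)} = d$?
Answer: $- \frac{300088531}{18262} \approx -16432.0$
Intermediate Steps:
$U = \frac{10915}{18262}$ ($U = \left(-10915\right) \left(- \frac{1}{18262}\right) = \frac{10915}{18262} \approx 0.59769$)
$R{\left(z,M \right)} = \frac{2}{3} + \frac{z}{3} + \frac{M z}{3}$ ($R{\left(z,M \right)} = \frac{2}{3} + \frac{z + z M}{3} = \frac{2}{3} + \frac{z + M z}{3} = \frac{2}{3} + \left(\frac{z}{3} + \frac{M z}{3}\right) = \frac{2}{3} + \frac{z}{3} + \frac{M z}{3}$)
$l{\left(L,K \right)} = 21 + K$ ($l{\left(L,K \right)} = K + 21 = 21 + K$)
$\left(\left(-1\right) 16429 + l{\left(-9,R{\left(7,-12 \right)} \right)}\right) + U = \left(\left(-1\right) 16429 + \left(21 + \left(\frac{2}{3} + \frac{1}{3} \cdot 7 + \frac{1}{3} \left(-12\right) 7\right)\right)\right) + \frac{10915}{18262} = \left(-16429 + \left(21 + \left(\frac{2}{3} + \frac{7}{3} - 28\right)\right)\right) + \frac{10915}{18262} = \left(-16429 + \left(21 - 25\right)\right) + \frac{10915}{18262} = \left(-16429 - 4\right) + \frac{10915}{18262} = -16433 + \frac{10915}{18262} = - \frac{300088531}{18262}$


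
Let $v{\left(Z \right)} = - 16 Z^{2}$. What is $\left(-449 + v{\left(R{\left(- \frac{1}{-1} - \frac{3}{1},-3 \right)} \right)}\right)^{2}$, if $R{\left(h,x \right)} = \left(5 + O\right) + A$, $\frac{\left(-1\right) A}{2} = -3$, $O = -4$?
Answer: $1520289$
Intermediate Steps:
$A = 6$ ($A = \left(-2\right) \left(-3\right) = 6$)
$R{\left(h,x \right)} = 7$ ($R{\left(h,x \right)} = \left(5 - 4\right) + 6 = 1 + 6 = 7$)
$\left(-449 + v{\left(R{\left(- \frac{1}{-1} - \frac{3}{1},-3 \right)} \right)}\right)^{2} = \left(-449 - 16 \cdot 7^{2}\right)^{2} = \left(-449 - 784\right)^{2} = \left(-1233\right)^{2} = 1520289$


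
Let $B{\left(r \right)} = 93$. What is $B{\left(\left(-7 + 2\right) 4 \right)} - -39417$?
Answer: $39510$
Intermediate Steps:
$B{\left(\left(-7 + 2\right) 4 \right)} - -39417 = 93 - -39417 = 93 + 39417 = 39510$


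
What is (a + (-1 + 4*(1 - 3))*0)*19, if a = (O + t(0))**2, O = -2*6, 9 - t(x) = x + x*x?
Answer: 171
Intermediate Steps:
t(x) = 9 - x - x**2 (t(x) = 9 - (x + x*x) = 9 - (x + x**2) = 9 + (-x - x**2) = 9 - x - x**2)
O = -12
a = 9 (a = (-12 + (9 - 1*0 - 1*0**2))**2 = (-12 + (9 + 0 - 1*0))**2 = (-12 + (9 + 0 + 0))**2 = (-12 + 9)**2 = (-3)**2 = 9)
(a + (-1 + 4*(1 - 3))*0)*19 = (9 + (-1 + 4*(1 - 3))*0)*19 = (9 + (-1 + 4*(-2))*0)*19 = (9 + (-1 - 8)*0)*19 = (9 - 9*0)*19 = (9 + 0)*19 = 9*19 = 171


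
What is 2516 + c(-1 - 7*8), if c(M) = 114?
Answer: 2630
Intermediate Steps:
2516 + c(-1 - 7*8) = 2516 + 114 = 2630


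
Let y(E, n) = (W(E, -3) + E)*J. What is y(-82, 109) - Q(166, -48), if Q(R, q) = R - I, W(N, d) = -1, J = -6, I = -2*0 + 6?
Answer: 338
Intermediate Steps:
I = 6 (I = 0 + 6 = 6)
y(E, n) = 6 - 6*E (y(E, n) = (-1 + E)*(-6) = 6 - 6*E)
Q(R, q) = -6 + R (Q(R, q) = R - 1*6 = R - 6 = -6 + R)
y(-82, 109) - Q(166, -48) = (6 - 6*(-82)) - (-6 + 166) = (6 + 492) - 1*160 = 498 - 160 = 338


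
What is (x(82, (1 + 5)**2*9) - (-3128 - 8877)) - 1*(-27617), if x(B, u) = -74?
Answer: 39548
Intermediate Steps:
(x(82, (1 + 5)**2*9) - (-3128 - 8877)) - 1*(-27617) = (-74 - (-3128 - 8877)) - 1*(-27617) = (-74 - 1*(-12005)) + 27617 = (-74 + 12005) + 27617 = 11931 + 27617 = 39548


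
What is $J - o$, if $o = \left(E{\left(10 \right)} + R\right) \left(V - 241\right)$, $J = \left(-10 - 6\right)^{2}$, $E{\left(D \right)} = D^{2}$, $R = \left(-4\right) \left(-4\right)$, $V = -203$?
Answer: $51760$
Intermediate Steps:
$R = 16$
$J = 256$ ($J = \left(-16\right)^{2} = 256$)
$o = -51504$ ($o = \left(10^{2} + 16\right) \left(-203 - 241\right) = \left(100 + 16\right) \left(-444\right) = 116 \left(-444\right) = -51504$)
$J - o = 256 - -51504 = 256 + 51504 = 51760$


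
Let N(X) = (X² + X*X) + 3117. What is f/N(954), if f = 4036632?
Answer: 1345544/607783 ≈ 2.2139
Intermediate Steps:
N(X) = 3117 + 2*X² (N(X) = (X² + X²) + 3117 = 2*X² + 3117 = 3117 + 2*X²)
f/N(954) = 4036632/(3117 + 2*954²) = 4036632/(3117 + 2*910116) = 4036632/(3117 + 1820232) = 4036632/1823349 = 4036632*(1/1823349) = 1345544/607783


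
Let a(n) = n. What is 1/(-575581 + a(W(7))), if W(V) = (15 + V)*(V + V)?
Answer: -1/575273 ≈ -1.7383e-6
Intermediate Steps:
W(V) = 2*V*(15 + V) (W(V) = (15 + V)*(2*V) = 2*V*(15 + V))
1/(-575581 + a(W(7))) = 1/(-575581 + 2*7*(15 + 7)) = 1/(-575581 + 2*7*22) = 1/(-575581 + 308) = 1/(-575273) = -1/575273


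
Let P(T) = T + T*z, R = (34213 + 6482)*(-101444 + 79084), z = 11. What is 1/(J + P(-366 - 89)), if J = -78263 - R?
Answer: 1/909856477 ≈ 1.0991e-9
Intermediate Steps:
R = -909940200 (R = 40695*(-22360) = -909940200)
J = 909861937 (J = -78263 - 1*(-909940200) = -78263 + 909940200 = 909861937)
P(T) = 12*T (P(T) = T + T*11 = T + 11*T = 12*T)
1/(J + P(-366 - 89)) = 1/(909861937 + 12*(-366 - 89)) = 1/(909861937 + 12*(-455)) = 1/(909861937 - 5460) = 1/909856477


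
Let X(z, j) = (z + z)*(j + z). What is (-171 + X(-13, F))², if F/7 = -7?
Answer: 2076481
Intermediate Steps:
F = -49 (F = 7*(-7) = -49)
X(z, j) = 2*z*(j + z) (X(z, j) = (2*z)*(j + z) = 2*z*(j + z))
(-171 + X(-13, F))² = (-171 + 2*(-13)*(-49 - 13))² = (-171 + 2*(-13)*(-62))² = (-171 + 1612)² = 1441² = 2076481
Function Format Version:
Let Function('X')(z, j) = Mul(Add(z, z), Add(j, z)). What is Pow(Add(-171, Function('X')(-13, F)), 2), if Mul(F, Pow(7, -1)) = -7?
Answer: 2076481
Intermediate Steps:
F = -49 (F = Mul(7, -7) = -49)
Function('X')(z, j) = Mul(2, z, Add(j, z)) (Function('X')(z, j) = Mul(Mul(2, z), Add(j, z)) = Mul(2, z, Add(j, z)))
Pow(Add(-171, Function('X')(-13, F)), 2) = Pow(Add(-171, Mul(2, -13, Add(-49, -13))), 2) = Pow(Add(-171, Mul(2, -13, -62)), 2) = Pow(Add(-171, 1612), 2) = Pow(1441, 2) = 2076481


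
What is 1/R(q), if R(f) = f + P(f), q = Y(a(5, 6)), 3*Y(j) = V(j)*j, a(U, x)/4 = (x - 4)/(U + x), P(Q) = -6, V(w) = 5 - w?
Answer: -363/1802 ≈ -0.20144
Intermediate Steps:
a(U, x) = 4*(-4 + x)/(U + x) (a(U, x) = 4*((x - 4)/(U + x)) = 4*((-4 + x)/(U + x)) = 4*(-4 + x)/(U + x))
Y(j) = j*(5 - j)/3 (Y(j) = ((5 - j)*j)/3 = (j*(5 - j))/3 = j*(5 - j)/3)
q = 376/363 (q = (4*(-4 + 6)/(5 + 6))*(5 - 4*(-4 + 6)/(5 + 6))/3 = (4*2/11)*(5 - 4*2/11)/3 = (4*(1/11)*2)*(5 - 4*2/11)/3 = (1/3)*(8/11)*(5 - 1*8/11) = (1/3)*(8/11)*(5 - 8/11) = (1/3)*(8/11)*(47/11) = 376/363 ≈ 1.0358)
R(f) = -6 + f (R(f) = f - 6 = -6 + f)
1/R(q) = 1/(-6 + 376/363) = 1/(-1802/363) = -363/1802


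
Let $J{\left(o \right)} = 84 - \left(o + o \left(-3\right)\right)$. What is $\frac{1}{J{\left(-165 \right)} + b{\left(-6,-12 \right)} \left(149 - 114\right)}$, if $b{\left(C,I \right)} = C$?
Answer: $- \frac{1}{456} \approx -0.002193$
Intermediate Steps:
$J{\left(o \right)} = 84 + 2 o$ ($J{\left(o \right)} = 84 - \left(o - 3 o\right) = 84 - - 2 o = 84 + 2 o$)
$\frac{1}{J{\left(-165 \right)} + b{\left(-6,-12 \right)} \left(149 - 114\right)} = \frac{1}{\left(84 + 2 \left(-165\right)\right) - 6 \left(149 - 114\right)} = \frac{1}{\left(84 - 330\right) - 210} = \frac{1}{-246 - 210} = \frac{1}{-456} = - \frac{1}{456}$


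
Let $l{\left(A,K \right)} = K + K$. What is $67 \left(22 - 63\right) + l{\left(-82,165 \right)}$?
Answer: $-2417$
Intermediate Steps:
$l{\left(A,K \right)} = 2 K$
$67 \left(22 - 63\right) + l{\left(-82,165 \right)} = 67 \left(22 - 63\right) + 2 \cdot 165 = 67 \left(-41\right) + 330 = -2747 + 330 = -2417$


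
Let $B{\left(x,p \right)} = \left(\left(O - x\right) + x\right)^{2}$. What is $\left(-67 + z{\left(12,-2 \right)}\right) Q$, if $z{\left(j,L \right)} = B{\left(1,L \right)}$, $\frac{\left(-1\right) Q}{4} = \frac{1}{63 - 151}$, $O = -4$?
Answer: $- \frac{51}{22} \approx -2.3182$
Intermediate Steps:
$Q = \frac{1}{22}$ ($Q = - \frac{4}{63 - 151} = - \frac{4}{-88} = \left(-4\right) \left(- \frac{1}{88}\right) = \frac{1}{22} \approx 0.045455$)
$B{\left(x,p \right)} = 16$ ($B{\left(x,p \right)} = \left(\left(-4 - x\right) + x\right)^{2} = \left(-4\right)^{2} = 16$)
$z{\left(j,L \right)} = 16$
$\left(-67 + z{\left(12,-2 \right)}\right) Q = \left(-67 + 16\right) \frac{1}{22} = \left(-51\right) \frac{1}{22} = - \frac{51}{22}$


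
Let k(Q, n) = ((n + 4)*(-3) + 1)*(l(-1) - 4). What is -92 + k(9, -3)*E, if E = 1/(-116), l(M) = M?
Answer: -5341/58 ≈ -92.086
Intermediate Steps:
k(Q, n) = 55 + 15*n (k(Q, n) = ((n + 4)*(-3) + 1)*(-1 - 4) = ((4 + n)*(-3) + 1)*(-5) = ((-12 - 3*n) + 1)*(-5) = (-11 - 3*n)*(-5) = 55 + 15*n)
E = -1/116 ≈ -0.0086207
-92 + k(9, -3)*E = -92 + (55 + 15*(-3))*(-1/116) = -92 + (55 - 45)*(-1/116) = -92 + 10*(-1/116) = -92 - 5/58 = -5341/58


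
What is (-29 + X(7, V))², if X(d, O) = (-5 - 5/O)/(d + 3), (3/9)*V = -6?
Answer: 1125721/1296 ≈ 868.61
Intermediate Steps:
V = -18 (V = 3*(-6) = -18)
X(d, O) = (-5 - 5/O)/(3 + d)
(-29 + X(7, V))² = (-29 + 5*(-1 - 1*(-18))/(-18*(3 + 7)))² = (-29 + 5*(-1/18)*(-1 + 18)/10)² = (-29 + 5*(-1/18)*(⅒)*17)² = (-29 - 17/36)² = (-1061/36)² = 1125721/1296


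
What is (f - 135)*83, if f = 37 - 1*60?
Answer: -13114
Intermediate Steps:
f = -23 (f = 37 - 60 = -23)
(f - 135)*83 = (-23 - 135)*83 = -158*83 = -13114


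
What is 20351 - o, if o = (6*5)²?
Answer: 19451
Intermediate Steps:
o = 900 (o = 30² = 900)
20351 - o = 20351 - 1*900 = 20351 - 900 = 19451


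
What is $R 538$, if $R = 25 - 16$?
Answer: $4842$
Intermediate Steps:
$R = 9$
$R 538 = 9 \cdot 538 = 4842$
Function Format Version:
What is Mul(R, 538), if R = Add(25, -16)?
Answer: 4842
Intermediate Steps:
R = 9
Mul(R, 538) = Mul(9, 538) = 4842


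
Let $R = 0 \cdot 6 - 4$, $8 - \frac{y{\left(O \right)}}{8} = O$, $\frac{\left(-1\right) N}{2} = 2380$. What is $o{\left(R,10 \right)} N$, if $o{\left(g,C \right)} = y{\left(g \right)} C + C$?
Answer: $-4617200$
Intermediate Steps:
$N = -4760$ ($N = \left(-2\right) 2380 = -4760$)
$y{\left(O \right)} = 64 - 8 O$
$R = -4$ ($R = 0 - 4 = -4$)
$o{\left(g,C \right)} = C + C \left(64 - 8 g\right)$ ($o{\left(g,C \right)} = \left(64 - 8 g\right) C + C = C \left(64 - 8 g\right) + C = C + C \left(64 - 8 g\right)$)
$o{\left(R,10 \right)} N = 10 \left(65 - -32\right) \left(-4760\right) = 10 \left(65 + 32\right) \left(-4760\right) = 10 \cdot 97 \left(-4760\right) = 970 \left(-4760\right) = -4617200$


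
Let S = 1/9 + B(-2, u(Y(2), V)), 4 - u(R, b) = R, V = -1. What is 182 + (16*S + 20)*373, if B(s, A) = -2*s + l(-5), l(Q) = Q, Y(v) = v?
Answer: 21034/9 ≈ 2337.1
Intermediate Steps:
u(R, b) = 4 - R
B(s, A) = -5 - 2*s (B(s, A) = -2*s - 5 = -5 - 2*s)
S = -8/9 (S = 1/9 + (-5 - 2*(-2)) = ⅑ + (-5 + 4) = ⅑ - 1 = -8/9 ≈ -0.88889)
182 + (16*S + 20)*373 = 182 + (16*(-8/9) + 20)*373 = 182 + (-128/9 + 20)*373 = 182 + (52/9)*373 = 182 + 19396/9 = 21034/9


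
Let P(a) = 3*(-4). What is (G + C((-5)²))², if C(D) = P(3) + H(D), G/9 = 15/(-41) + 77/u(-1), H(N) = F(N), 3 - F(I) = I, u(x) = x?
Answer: 896523364/1681 ≈ 5.3333e+5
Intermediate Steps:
F(I) = 3 - I
H(N) = 3 - N
P(a) = -12
G = -28548/41 (G = 9*(15/(-41) + 77/(-1)) = 9*(15*(-1/41) + 77*(-1)) = 9*(-15/41 - 77) = 9*(-3172/41) = -28548/41 ≈ -696.29)
C(D) = -9 - D (C(D) = -12 + (3 - D) = -9 - D)
(G + C((-5)²))² = (-28548/41 + (-9 - 1*(-5)²))² = (-28548/41 + (-9 - 1*25))² = (-28548/41 + (-9 - 25))² = (-28548/41 - 34)² = (-29942/41)² = 896523364/1681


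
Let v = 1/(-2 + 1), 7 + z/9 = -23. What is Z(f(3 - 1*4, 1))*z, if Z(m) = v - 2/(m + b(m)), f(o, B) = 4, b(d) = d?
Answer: 675/2 ≈ 337.50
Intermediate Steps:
z = -270 (z = -63 + 9*(-23) = -63 - 207 = -270)
v = -1 (v = 1/(-1) = -1)
Z(m) = -1 - 1/m (Z(m) = -1 - 2/(m + m) = -1 - 2/(2*m) = -1 + (1/(2*m))*(-2) = -1 - 1/m)
Z(f(3 - 1*4, 1))*z = ((-1 - 1*4)/4)*(-270) = ((-1 - 4)/4)*(-270) = ((1/4)*(-5))*(-270) = -5/4*(-270) = 675/2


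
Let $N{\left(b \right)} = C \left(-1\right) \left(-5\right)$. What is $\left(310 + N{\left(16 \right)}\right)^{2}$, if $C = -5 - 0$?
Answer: $81225$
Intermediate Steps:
$C = -5$ ($C = -5 + 0 = -5$)
$N{\left(b \right)} = -25$ ($N{\left(b \right)} = \left(-5\right) \left(-1\right) \left(-5\right) = 5 \left(-5\right) = -25$)
$\left(310 + N{\left(16 \right)}\right)^{2} = \left(310 - 25\right)^{2} = 285^{2} = 81225$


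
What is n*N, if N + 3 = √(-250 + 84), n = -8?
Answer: 24 - 8*I*√166 ≈ 24.0 - 103.07*I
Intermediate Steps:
N = -3 + I*√166 (N = -3 + √(-250 + 84) = -3 + √(-166) = -3 + I*√166 ≈ -3.0 + 12.884*I)
n*N = -8*(-3 + I*√166) = 24 - 8*I*√166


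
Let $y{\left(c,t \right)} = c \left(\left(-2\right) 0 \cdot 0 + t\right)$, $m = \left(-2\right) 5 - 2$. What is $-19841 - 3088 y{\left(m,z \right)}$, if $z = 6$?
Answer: $202495$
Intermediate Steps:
$m = -12$ ($m = -10 - 2 = -12$)
$y{\left(c,t \right)} = c t$ ($y{\left(c,t \right)} = c \left(0 \cdot 0 + t\right) = c \left(0 + t\right) = c t$)
$-19841 - 3088 y{\left(m,z \right)} = -19841 - 3088 \left(\left(-12\right) 6\right) = -19841 - -222336 = -19841 + 222336 = 202495$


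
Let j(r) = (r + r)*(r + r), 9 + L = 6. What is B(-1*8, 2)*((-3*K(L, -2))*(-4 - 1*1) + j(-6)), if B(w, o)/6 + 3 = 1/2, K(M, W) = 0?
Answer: -2160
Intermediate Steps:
L = -3 (L = -9 + 6 = -3)
B(w, o) = -15 (B(w, o) = -18 + 6/2 = -18 + 6*(½) = -18 + 3 = -15)
j(r) = 4*r² (j(r) = (2*r)*(2*r) = 4*r²)
B(-1*8, 2)*((-3*K(L, -2))*(-4 - 1*1) + j(-6)) = -15*((-3*0)*(-4 - 1*1) + 4*(-6)²) = -15*(0*(-4 - 1) + 4*36) = -15*(0*(-5) + 144) = -15*(0 + 144) = -15*144 = -2160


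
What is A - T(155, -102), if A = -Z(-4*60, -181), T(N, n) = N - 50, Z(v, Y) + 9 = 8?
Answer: -104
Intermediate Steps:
Z(v, Y) = -1 (Z(v, Y) = -9 + 8 = -1)
T(N, n) = -50 + N
A = 1 (A = -1*(-1) = 1)
A - T(155, -102) = 1 - (-50 + 155) = 1 - 1*105 = 1 - 105 = -104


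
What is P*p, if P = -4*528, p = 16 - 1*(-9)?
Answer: -52800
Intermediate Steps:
p = 25 (p = 16 + 9 = 25)
P = -2112
P*p = -2112*25 = -52800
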